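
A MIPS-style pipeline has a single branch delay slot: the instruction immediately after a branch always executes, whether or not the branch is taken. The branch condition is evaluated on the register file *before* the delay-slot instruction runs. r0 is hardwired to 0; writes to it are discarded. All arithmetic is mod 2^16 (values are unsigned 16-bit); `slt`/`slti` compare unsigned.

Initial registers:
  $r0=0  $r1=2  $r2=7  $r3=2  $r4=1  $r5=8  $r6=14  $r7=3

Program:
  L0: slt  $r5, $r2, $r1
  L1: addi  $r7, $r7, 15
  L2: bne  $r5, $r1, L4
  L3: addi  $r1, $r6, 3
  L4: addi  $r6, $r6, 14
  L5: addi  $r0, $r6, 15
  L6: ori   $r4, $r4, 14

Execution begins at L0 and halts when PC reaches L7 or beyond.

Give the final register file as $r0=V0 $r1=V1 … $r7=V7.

$r0=0 $r1=17 $r2=7 $r3=2 $r4=15 $r5=0 $r6=28 $r7=18

[0] slt  $r5, $r2, $r1  →  {$r0:0, $r1:2, $r2:7, $r3:2, $r4:1, $r5:0, $r6:14, $r7:3}
[1] addi  $r7, $r7, 15  →  {$r0:0, $r1:2, $r2:7, $r3:2, $r4:1, $r5:0, $r6:14, $r7:18}
[2] bne  $r5, $r1, L4  →  {$r0:0, $r1:2, $r2:7, $r3:2, $r4:1, $r5:0, $r6:14, $r7:18}  ⟨branch taken⟩
[3] addi  $r1, $r6, 3  →  {$r0:0, $r1:17, $r2:7, $r3:2, $r4:1, $r5:0, $r6:14, $r7:18}
[4] addi  $r6, $r6, 14  →  {$r0:0, $r1:17, $r2:7, $r3:2, $r4:1, $r5:0, $r6:28, $r7:18}
[5] addi  $r0, $r6, 15  →  {$r0:0, $r1:17, $r2:7, $r3:2, $r4:1, $r5:0, $r6:28, $r7:18}
[6] ori   $r4, $r4, 14  →  {$r0:0, $r1:17, $r2:7, $r3:2, $r4:15, $r5:0, $r6:28, $r7:18}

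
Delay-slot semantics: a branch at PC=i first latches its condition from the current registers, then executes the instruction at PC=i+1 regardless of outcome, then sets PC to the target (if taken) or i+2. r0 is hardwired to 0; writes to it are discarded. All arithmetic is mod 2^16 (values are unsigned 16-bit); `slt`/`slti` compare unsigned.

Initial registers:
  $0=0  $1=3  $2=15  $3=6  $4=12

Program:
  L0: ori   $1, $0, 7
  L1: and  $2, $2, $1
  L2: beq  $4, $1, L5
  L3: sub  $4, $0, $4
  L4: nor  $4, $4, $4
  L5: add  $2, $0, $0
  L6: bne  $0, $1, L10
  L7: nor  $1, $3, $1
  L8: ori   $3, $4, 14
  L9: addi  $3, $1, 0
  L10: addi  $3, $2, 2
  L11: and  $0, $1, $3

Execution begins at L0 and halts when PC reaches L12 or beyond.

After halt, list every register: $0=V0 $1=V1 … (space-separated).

$0=0 $1=65528 $2=0 $3=2 $4=11

  step pc=0: ori   $1, $0, 7  regs=(0,7,15,6,12)
  step pc=1: and  $2, $2, $1  regs=(0,7,7,6,12)
  step pc=2: beq  $4, $1, L5  cond=F  regs=(0,7,7,6,12)
  step pc=3: sub  $4, $0, $4  regs=(0,7,7,6,65524)
  step pc=4: nor  $4, $4, $4  regs=(0,7,7,6,11)
  step pc=5: add  $2, $0, $0  regs=(0,7,0,6,11)
  step pc=6: bne  $0, $1, L10  cond=T  regs=(0,7,0,6,11)
  step pc=7: nor  $1, $3, $1  regs=(0,65528,0,6,11)
  step pc=10: addi  $3, $2, 2  regs=(0,65528,0,2,11)
  step pc=11: and  $0, $1, $3  regs=(0,65528,0,2,11)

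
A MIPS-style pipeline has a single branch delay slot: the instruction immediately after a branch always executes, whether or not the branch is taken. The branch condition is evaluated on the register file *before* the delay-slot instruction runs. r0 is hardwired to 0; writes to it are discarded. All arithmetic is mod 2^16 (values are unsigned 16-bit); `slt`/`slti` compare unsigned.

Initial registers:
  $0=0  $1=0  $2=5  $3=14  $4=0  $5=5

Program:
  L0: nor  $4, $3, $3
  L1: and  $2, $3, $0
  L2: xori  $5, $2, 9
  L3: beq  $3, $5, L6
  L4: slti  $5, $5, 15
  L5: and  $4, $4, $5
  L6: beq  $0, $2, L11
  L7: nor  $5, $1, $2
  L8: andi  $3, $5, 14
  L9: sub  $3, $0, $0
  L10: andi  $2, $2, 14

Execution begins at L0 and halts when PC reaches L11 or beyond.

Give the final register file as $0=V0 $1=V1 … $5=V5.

$0=0 $1=0 $2=0 $3=14 $4=1 $5=65535

[0] nor  $4, $3, $3  →  {$0:0, $1:0, $2:5, $3:14, $4:65521, $5:5}
[1] and  $2, $3, $0  →  {$0:0, $1:0, $2:0, $3:14, $4:65521, $5:5}
[2] xori  $5, $2, 9  →  {$0:0, $1:0, $2:0, $3:14, $4:65521, $5:9}
[3] beq  $3, $5, L6  →  {$0:0, $1:0, $2:0, $3:14, $4:65521, $5:9}  ⟨branch fallthrough⟩
[4] slti  $5, $5, 15  →  {$0:0, $1:0, $2:0, $3:14, $4:65521, $5:1}
[5] and  $4, $4, $5  →  {$0:0, $1:0, $2:0, $3:14, $4:1, $5:1}
[6] beq  $0, $2, L11  →  {$0:0, $1:0, $2:0, $3:14, $4:1, $5:1}  ⟨branch taken⟩
[7] nor  $5, $1, $2  →  {$0:0, $1:0, $2:0, $3:14, $4:1, $5:65535}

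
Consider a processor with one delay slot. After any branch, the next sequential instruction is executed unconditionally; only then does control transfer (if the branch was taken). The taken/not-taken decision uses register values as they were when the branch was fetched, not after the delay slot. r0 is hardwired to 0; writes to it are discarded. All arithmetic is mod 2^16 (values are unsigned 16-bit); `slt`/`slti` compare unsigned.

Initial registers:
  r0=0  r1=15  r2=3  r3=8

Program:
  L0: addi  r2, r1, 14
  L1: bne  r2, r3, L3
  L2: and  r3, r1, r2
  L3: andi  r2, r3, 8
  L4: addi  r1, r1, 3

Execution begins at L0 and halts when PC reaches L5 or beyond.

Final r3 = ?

PC=0  addi  r2, r1, 14       | r0=0 r1=15 r2=29 r3=8
PC=1  bne  r2, r3, L3        | r0=0 r1=15 r2=29 r3=8  [TAKEN]
PC=2  and  r3, r1, r2        | r0=0 r1=15 r2=29 r3=13
PC=3  andi  r2, r3, 8        | r0=0 r1=15 r2=8 r3=13
PC=4  addi  r1, r1, 3        | r0=0 r1=18 r2=8 r3=13

13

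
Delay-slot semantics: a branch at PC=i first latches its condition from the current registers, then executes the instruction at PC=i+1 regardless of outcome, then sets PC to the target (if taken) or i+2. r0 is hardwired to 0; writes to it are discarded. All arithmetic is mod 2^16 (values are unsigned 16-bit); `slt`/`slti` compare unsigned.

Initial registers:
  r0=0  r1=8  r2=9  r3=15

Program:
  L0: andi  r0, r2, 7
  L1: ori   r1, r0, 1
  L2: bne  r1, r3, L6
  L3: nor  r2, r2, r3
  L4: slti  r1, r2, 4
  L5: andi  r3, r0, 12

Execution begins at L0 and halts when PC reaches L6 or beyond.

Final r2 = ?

65520

#0 andi  r0, r2, 7 ; 0/8/9/15
#1 ori   r1, r0, 1 ; 0/1/9/15
#2 bne  r1, r3, L6 ; 0/1/9/15 ; →target
#3 nor  r2, r2, r3 ; 0/1/65520/15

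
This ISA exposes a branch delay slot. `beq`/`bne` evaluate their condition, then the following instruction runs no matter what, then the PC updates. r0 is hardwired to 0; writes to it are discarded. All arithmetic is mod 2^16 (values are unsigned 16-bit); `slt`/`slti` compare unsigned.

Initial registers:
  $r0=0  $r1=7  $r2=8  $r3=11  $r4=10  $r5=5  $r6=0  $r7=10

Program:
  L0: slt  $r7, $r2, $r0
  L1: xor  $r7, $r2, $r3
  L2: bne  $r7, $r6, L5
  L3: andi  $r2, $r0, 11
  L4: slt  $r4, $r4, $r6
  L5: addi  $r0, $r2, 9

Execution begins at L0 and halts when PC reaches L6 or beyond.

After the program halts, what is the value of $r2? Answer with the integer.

PC=0  slt  $r7, $r2, $r0     | $r0=0 $r1=7 $r2=8 $r3=11 $r4=10 $r5=5 $r6=0 $r7=0
PC=1  xor  $r7, $r2, $r3     | $r0=0 $r1=7 $r2=8 $r3=11 $r4=10 $r5=5 $r6=0 $r7=3
PC=2  bne  $r7, $r6, L5      | $r0=0 $r1=7 $r2=8 $r3=11 $r4=10 $r5=5 $r6=0 $r7=3  [TAKEN]
PC=3  andi  $r2, $r0, 11     | $r0=0 $r1=7 $r2=0 $r3=11 $r4=10 $r5=5 $r6=0 $r7=3
PC=5  addi  $r0, $r2, 9      | $r0=0 $r1=7 $r2=0 $r3=11 $r4=10 $r5=5 $r6=0 $r7=3

0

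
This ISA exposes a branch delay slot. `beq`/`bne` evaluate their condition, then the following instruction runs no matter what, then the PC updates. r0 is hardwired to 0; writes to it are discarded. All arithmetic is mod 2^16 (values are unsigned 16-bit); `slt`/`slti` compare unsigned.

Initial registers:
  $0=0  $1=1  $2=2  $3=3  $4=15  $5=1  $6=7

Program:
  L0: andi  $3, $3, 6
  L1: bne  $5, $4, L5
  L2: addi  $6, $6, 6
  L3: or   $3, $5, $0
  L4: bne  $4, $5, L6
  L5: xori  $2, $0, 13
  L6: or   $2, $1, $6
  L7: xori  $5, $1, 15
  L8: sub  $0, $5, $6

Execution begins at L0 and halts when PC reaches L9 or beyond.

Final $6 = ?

PC=0  andi  $3, $3, 6        | $0=0 $1=1 $2=2 $3=2 $4=15 $5=1 $6=7
PC=1  bne  $5, $4, L5        | $0=0 $1=1 $2=2 $3=2 $4=15 $5=1 $6=7  [TAKEN]
PC=2  addi  $6, $6, 6        | $0=0 $1=1 $2=2 $3=2 $4=15 $5=1 $6=13
PC=5  xori  $2, $0, 13       | $0=0 $1=1 $2=13 $3=2 $4=15 $5=1 $6=13
PC=6  or   $2, $1, $6        | $0=0 $1=1 $2=13 $3=2 $4=15 $5=1 $6=13
PC=7  xori  $5, $1, 15       | $0=0 $1=1 $2=13 $3=2 $4=15 $5=14 $6=13
PC=8  sub  $0, $5, $6        | $0=0 $1=1 $2=13 $3=2 $4=15 $5=14 $6=13

13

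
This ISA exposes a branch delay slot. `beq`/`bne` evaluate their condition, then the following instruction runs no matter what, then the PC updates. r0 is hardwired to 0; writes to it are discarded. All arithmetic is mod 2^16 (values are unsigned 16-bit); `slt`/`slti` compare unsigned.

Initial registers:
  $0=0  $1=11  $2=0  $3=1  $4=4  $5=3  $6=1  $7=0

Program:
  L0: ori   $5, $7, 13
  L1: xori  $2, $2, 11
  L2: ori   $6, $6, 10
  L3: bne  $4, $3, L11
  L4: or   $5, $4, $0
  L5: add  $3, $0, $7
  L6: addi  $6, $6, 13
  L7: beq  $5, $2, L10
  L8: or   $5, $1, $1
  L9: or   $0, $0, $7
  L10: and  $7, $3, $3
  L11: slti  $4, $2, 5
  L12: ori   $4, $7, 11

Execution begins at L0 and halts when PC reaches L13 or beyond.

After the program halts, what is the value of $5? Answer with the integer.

[0] ori   $5, $7, 13  →  {$0:0, $1:11, $2:0, $3:1, $4:4, $5:13, $6:1, $7:0}
[1] xori  $2, $2, 11  →  {$0:0, $1:11, $2:11, $3:1, $4:4, $5:13, $6:1, $7:0}
[2] ori   $6, $6, 10  →  {$0:0, $1:11, $2:11, $3:1, $4:4, $5:13, $6:11, $7:0}
[3] bne  $4, $3, L11  →  {$0:0, $1:11, $2:11, $3:1, $4:4, $5:13, $6:11, $7:0}  ⟨branch taken⟩
[4] or   $5, $4, $0  →  {$0:0, $1:11, $2:11, $3:1, $4:4, $5:4, $6:11, $7:0}
[11] slti  $4, $2, 5  →  {$0:0, $1:11, $2:11, $3:1, $4:0, $5:4, $6:11, $7:0}
[12] ori   $4, $7, 11  →  {$0:0, $1:11, $2:11, $3:1, $4:11, $5:4, $6:11, $7:0}

4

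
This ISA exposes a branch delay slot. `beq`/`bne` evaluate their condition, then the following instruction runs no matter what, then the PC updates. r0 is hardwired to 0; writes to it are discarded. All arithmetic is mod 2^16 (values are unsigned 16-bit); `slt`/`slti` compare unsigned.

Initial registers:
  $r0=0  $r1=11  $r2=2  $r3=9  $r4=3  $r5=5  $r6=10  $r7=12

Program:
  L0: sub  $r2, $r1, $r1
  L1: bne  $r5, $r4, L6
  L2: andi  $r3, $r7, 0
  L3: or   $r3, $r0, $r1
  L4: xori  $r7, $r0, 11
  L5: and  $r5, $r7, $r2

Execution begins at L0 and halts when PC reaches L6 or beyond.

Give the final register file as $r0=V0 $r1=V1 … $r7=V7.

$r0=0 $r1=11 $r2=0 $r3=0 $r4=3 $r5=5 $r6=10 $r7=12

[0] sub  $r2, $r1, $r1  →  {$r0:0, $r1:11, $r2:0, $r3:9, $r4:3, $r5:5, $r6:10, $r7:12}
[1] bne  $r5, $r4, L6  →  {$r0:0, $r1:11, $r2:0, $r3:9, $r4:3, $r5:5, $r6:10, $r7:12}  ⟨branch taken⟩
[2] andi  $r3, $r7, 0  →  {$r0:0, $r1:11, $r2:0, $r3:0, $r4:3, $r5:5, $r6:10, $r7:12}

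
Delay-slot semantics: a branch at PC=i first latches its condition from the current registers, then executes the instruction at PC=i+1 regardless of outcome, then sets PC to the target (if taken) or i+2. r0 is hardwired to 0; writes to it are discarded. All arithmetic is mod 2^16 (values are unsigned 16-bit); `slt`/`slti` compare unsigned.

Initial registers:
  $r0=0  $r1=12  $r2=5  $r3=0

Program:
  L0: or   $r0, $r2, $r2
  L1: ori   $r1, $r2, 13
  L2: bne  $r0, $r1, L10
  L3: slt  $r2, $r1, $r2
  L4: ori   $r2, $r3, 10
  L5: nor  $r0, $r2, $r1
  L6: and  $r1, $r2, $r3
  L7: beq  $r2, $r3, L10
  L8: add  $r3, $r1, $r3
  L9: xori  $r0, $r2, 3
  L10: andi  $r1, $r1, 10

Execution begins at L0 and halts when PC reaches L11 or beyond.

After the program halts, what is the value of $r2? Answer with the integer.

PC=0  or   $r0, $r2, $r2     | $r0=0 $r1=12 $r2=5 $r3=0
PC=1  ori   $r1, $r2, 13     | $r0=0 $r1=13 $r2=5 $r3=0
PC=2  bne  $r0, $r1, L10     | $r0=0 $r1=13 $r2=5 $r3=0  [TAKEN]
PC=3  slt  $r2, $r1, $r2     | $r0=0 $r1=13 $r2=0 $r3=0
PC=10 andi  $r1, $r1, 10     | $r0=0 $r1=8 $r2=0 $r3=0

0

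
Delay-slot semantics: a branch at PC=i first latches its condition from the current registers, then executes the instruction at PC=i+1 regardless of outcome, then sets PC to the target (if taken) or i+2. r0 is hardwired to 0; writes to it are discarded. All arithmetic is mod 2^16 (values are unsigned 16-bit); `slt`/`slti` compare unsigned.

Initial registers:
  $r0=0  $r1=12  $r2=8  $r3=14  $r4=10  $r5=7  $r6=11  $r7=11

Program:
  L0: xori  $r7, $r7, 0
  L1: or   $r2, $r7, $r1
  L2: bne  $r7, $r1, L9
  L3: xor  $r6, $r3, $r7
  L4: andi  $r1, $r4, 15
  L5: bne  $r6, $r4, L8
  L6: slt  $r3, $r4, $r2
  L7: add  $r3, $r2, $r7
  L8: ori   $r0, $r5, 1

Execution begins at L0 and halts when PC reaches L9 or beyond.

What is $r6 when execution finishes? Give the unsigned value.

#0 xori  $r7, $r7, 0 ; 0/12/8/14/10/7/11/11
#1 or   $r2, $r7, $r1 ; 0/12/15/14/10/7/11/11
#2 bne  $r7, $r1, L9 ; 0/12/15/14/10/7/11/11 ; →target
#3 xor  $r6, $r3, $r7 ; 0/12/15/14/10/7/5/11

5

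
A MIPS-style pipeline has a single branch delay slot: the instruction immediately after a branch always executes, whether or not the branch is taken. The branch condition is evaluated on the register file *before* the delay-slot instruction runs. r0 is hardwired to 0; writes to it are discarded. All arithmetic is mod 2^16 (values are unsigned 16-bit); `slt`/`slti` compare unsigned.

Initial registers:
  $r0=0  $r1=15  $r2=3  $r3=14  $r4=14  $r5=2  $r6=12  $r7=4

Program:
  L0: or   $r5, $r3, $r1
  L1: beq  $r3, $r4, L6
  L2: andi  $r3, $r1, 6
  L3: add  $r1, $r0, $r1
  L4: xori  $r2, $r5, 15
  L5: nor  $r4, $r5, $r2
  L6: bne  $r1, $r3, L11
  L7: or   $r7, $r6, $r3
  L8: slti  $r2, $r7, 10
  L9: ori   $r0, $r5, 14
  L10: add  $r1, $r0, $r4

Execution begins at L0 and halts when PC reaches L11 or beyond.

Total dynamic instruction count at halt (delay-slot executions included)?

5

  step pc=0: or   $r5, $r3, $r1  regs=(0,15,3,14,14,15,12,4)
  step pc=1: beq  $r3, $r4, L6  cond=T  regs=(0,15,3,14,14,15,12,4)
  step pc=2: andi  $r3, $r1, 6  regs=(0,15,3,6,14,15,12,4)
  step pc=6: bne  $r1, $r3, L11  cond=T  regs=(0,15,3,6,14,15,12,4)
  step pc=7: or   $r7, $r6, $r3  regs=(0,15,3,6,14,15,12,14)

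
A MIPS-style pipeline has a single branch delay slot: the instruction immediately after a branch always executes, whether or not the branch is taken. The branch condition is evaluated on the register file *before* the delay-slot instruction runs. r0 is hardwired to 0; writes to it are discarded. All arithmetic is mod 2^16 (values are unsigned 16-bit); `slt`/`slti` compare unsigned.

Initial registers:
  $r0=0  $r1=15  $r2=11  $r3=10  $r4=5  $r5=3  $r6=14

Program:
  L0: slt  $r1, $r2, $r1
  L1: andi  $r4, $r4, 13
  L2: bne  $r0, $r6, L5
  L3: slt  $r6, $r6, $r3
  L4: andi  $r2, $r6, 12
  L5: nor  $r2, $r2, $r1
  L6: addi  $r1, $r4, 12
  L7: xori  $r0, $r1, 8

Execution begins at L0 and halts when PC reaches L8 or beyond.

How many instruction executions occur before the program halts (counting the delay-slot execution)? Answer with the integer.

7

PC=0  slt  $r1, $r2, $r1     | $r0=0 $r1=1 $r2=11 $r3=10 $r4=5 $r5=3 $r6=14
PC=1  andi  $r4, $r4, 13     | $r0=0 $r1=1 $r2=11 $r3=10 $r4=5 $r5=3 $r6=14
PC=2  bne  $r0, $r6, L5      | $r0=0 $r1=1 $r2=11 $r3=10 $r4=5 $r5=3 $r6=14  [TAKEN]
PC=3  slt  $r6, $r6, $r3     | $r0=0 $r1=1 $r2=11 $r3=10 $r4=5 $r5=3 $r6=0
PC=5  nor  $r2, $r2, $r1     | $r0=0 $r1=1 $r2=65524 $r3=10 $r4=5 $r5=3 $r6=0
PC=6  addi  $r1, $r4, 12     | $r0=0 $r1=17 $r2=65524 $r3=10 $r4=5 $r5=3 $r6=0
PC=7  xori  $r0, $r1, 8      | $r0=0 $r1=17 $r2=65524 $r3=10 $r4=5 $r5=3 $r6=0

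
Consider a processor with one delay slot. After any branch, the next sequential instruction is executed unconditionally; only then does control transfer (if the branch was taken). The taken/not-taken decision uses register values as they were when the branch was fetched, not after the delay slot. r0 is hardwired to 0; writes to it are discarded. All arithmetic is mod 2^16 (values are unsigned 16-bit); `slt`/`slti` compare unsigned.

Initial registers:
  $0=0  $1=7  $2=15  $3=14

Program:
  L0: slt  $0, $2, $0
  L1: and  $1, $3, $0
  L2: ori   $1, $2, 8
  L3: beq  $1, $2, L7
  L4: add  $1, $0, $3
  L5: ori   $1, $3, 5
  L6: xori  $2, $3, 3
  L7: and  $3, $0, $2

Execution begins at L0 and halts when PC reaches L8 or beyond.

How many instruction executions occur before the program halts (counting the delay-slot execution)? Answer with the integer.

6

[0] slt  $0, $2, $0  →  {$0:0, $1:7, $2:15, $3:14}
[1] and  $1, $3, $0  →  {$0:0, $1:0, $2:15, $3:14}
[2] ori   $1, $2, 8  →  {$0:0, $1:15, $2:15, $3:14}
[3] beq  $1, $2, L7  →  {$0:0, $1:15, $2:15, $3:14}  ⟨branch taken⟩
[4] add  $1, $0, $3  →  {$0:0, $1:14, $2:15, $3:14}
[7] and  $3, $0, $2  →  {$0:0, $1:14, $2:15, $3:0}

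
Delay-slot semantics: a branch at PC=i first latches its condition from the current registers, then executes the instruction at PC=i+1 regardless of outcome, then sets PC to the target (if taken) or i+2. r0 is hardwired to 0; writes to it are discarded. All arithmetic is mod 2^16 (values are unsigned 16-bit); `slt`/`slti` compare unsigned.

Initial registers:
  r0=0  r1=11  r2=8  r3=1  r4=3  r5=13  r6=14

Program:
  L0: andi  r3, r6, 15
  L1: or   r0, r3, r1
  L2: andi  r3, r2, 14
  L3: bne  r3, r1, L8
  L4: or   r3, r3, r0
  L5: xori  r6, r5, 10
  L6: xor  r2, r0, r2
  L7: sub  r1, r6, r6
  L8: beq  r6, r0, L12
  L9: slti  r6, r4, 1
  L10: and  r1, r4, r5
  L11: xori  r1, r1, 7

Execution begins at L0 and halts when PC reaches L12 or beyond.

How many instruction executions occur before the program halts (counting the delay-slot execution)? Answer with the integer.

9

[0] andi  r3, r6, 15  →  {r0:0, r1:11, r2:8, r3:14, r4:3, r5:13, r6:14}
[1] or   r0, r3, r1  →  {r0:0, r1:11, r2:8, r3:14, r4:3, r5:13, r6:14}
[2] andi  r3, r2, 14  →  {r0:0, r1:11, r2:8, r3:8, r4:3, r5:13, r6:14}
[3] bne  r3, r1, L8  →  {r0:0, r1:11, r2:8, r3:8, r4:3, r5:13, r6:14}  ⟨branch taken⟩
[4] or   r3, r3, r0  →  {r0:0, r1:11, r2:8, r3:8, r4:3, r5:13, r6:14}
[8] beq  r6, r0, L12  →  {r0:0, r1:11, r2:8, r3:8, r4:3, r5:13, r6:14}  ⟨branch fallthrough⟩
[9] slti  r6, r4, 1  →  {r0:0, r1:11, r2:8, r3:8, r4:3, r5:13, r6:0}
[10] and  r1, r4, r5  →  {r0:0, r1:1, r2:8, r3:8, r4:3, r5:13, r6:0}
[11] xori  r1, r1, 7  →  {r0:0, r1:6, r2:8, r3:8, r4:3, r5:13, r6:0}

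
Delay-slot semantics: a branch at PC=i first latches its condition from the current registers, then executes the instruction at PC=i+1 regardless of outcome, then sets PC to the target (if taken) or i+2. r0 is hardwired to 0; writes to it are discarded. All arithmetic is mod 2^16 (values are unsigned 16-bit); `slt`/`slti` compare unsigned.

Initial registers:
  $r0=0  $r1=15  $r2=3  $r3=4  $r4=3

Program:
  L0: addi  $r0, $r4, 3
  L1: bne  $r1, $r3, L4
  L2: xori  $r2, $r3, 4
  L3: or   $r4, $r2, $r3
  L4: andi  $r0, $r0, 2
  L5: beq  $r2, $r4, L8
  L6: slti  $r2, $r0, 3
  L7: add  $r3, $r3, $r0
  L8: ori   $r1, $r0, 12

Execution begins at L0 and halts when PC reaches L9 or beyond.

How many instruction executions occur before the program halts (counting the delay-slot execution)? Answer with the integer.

8

PC=0  addi  $r0, $r4, 3      | $r0=0 $r1=15 $r2=3 $r3=4 $r4=3
PC=1  bne  $r1, $r3, L4      | $r0=0 $r1=15 $r2=3 $r3=4 $r4=3  [TAKEN]
PC=2  xori  $r2, $r3, 4      | $r0=0 $r1=15 $r2=0 $r3=4 $r4=3
PC=4  andi  $r0, $r0, 2      | $r0=0 $r1=15 $r2=0 $r3=4 $r4=3
PC=5  beq  $r2, $r4, L8      | $r0=0 $r1=15 $r2=0 $r3=4 $r4=3  [not taken]
PC=6  slti  $r2, $r0, 3      | $r0=0 $r1=15 $r2=1 $r3=4 $r4=3
PC=7  add  $r3, $r3, $r0     | $r0=0 $r1=15 $r2=1 $r3=4 $r4=3
PC=8  ori   $r1, $r0, 12     | $r0=0 $r1=12 $r2=1 $r3=4 $r4=3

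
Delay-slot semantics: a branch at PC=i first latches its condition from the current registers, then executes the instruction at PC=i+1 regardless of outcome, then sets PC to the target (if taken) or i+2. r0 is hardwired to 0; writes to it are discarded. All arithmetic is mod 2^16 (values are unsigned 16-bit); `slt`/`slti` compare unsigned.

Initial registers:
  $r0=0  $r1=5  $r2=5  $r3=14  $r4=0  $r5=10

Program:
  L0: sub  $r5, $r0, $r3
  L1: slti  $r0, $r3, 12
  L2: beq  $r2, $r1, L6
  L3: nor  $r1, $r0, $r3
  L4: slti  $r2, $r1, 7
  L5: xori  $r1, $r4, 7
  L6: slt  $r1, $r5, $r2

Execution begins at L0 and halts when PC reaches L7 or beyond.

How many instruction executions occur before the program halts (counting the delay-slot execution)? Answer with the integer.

#0 sub  $r5, $r0, $r3 ; 0/5/5/14/0/65522
#1 slti  $r0, $r3, 12 ; 0/5/5/14/0/65522
#2 beq  $r2, $r1, L6 ; 0/5/5/14/0/65522 ; →target
#3 nor  $r1, $r0, $r3 ; 0/65521/5/14/0/65522
#6 slt  $r1, $r5, $r2 ; 0/0/5/14/0/65522

5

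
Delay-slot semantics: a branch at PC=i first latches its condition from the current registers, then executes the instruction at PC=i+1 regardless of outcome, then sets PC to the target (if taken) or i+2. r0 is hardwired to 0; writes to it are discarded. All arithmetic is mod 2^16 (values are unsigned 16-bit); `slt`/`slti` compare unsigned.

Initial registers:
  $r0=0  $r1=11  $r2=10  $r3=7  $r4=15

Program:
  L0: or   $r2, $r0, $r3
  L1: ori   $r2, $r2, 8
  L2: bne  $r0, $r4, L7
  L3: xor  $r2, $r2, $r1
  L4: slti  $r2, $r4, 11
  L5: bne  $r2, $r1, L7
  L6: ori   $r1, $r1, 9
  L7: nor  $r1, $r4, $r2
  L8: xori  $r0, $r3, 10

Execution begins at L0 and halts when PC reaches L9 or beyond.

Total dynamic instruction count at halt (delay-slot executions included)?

[0] or   $r2, $r0, $r3  →  {$r0:0, $r1:11, $r2:7, $r3:7, $r4:15}
[1] ori   $r2, $r2, 8  →  {$r0:0, $r1:11, $r2:15, $r3:7, $r4:15}
[2] bne  $r0, $r4, L7  →  {$r0:0, $r1:11, $r2:15, $r3:7, $r4:15}  ⟨branch taken⟩
[3] xor  $r2, $r2, $r1  →  {$r0:0, $r1:11, $r2:4, $r3:7, $r4:15}
[7] nor  $r1, $r4, $r2  →  {$r0:0, $r1:65520, $r2:4, $r3:7, $r4:15}
[8] xori  $r0, $r3, 10  →  {$r0:0, $r1:65520, $r2:4, $r3:7, $r4:15}

6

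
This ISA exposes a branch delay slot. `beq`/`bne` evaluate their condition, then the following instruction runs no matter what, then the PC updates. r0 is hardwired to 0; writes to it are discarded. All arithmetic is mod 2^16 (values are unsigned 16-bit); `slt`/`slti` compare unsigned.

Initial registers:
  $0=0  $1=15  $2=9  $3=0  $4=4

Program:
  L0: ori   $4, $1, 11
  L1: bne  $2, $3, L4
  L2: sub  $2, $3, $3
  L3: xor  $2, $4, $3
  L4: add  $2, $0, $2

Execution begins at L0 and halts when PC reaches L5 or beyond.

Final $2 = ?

0

PC=0  ori   $4, $1, 11       | $0=0 $1=15 $2=9 $3=0 $4=15
PC=1  bne  $2, $3, L4        | $0=0 $1=15 $2=9 $3=0 $4=15  [TAKEN]
PC=2  sub  $2, $3, $3        | $0=0 $1=15 $2=0 $3=0 $4=15
PC=4  add  $2, $0, $2        | $0=0 $1=15 $2=0 $3=0 $4=15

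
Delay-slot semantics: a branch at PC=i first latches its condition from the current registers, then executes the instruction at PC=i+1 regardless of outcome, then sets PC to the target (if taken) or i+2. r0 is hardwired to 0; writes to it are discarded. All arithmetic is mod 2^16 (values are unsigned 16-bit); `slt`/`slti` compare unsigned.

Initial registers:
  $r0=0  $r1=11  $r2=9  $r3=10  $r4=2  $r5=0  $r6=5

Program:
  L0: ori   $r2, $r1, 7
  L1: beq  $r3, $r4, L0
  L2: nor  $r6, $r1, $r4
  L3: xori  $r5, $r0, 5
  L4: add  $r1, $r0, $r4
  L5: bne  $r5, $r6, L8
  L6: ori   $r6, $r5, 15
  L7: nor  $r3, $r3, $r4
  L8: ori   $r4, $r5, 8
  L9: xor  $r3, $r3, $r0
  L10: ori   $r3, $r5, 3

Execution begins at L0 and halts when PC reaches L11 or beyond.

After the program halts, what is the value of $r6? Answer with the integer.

PC=0  ori   $r2, $r1, 7      | $r0=0 $r1=11 $r2=15 $r3=10 $r4=2 $r5=0 $r6=5
PC=1  beq  $r3, $r4, L0      | $r0=0 $r1=11 $r2=15 $r3=10 $r4=2 $r5=0 $r6=5  [not taken]
PC=2  nor  $r6, $r1, $r4     | $r0=0 $r1=11 $r2=15 $r3=10 $r4=2 $r5=0 $r6=65524
PC=3  xori  $r5, $r0, 5      | $r0=0 $r1=11 $r2=15 $r3=10 $r4=2 $r5=5 $r6=65524
PC=4  add  $r1, $r0, $r4     | $r0=0 $r1=2 $r2=15 $r3=10 $r4=2 $r5=5 $r6=65524
PC=5  bne  $r5, $r6, L8      | $r0=0 $r1=2 $r2=15 $r3=10 $r4=2 $r5=5 $r6=65524  [TAKEN]
PC=6  ori   $r6, $r5, 15     | $r0=0 $r1=2 $r2=15 $r3=10 $r4=2 $r5=5 $r6=15
PC=8  ori   $r4, $r5, 8      | $r0=0 $r1=2 $r2=15 $r3=10 $r4=13 $r5=5 $r6=15
PC=9  xor  $r3, $r3, $r0     | $r0=0 $r1=2 $r2=15 $r3=10 $r4=13 $r5=5 $r6=15
PC=10 ori   $r3, $r5, 3      | $r0=0 $r1=2 $r2=15 $r3=7 $r4=13 $r5=5 $r6=15

15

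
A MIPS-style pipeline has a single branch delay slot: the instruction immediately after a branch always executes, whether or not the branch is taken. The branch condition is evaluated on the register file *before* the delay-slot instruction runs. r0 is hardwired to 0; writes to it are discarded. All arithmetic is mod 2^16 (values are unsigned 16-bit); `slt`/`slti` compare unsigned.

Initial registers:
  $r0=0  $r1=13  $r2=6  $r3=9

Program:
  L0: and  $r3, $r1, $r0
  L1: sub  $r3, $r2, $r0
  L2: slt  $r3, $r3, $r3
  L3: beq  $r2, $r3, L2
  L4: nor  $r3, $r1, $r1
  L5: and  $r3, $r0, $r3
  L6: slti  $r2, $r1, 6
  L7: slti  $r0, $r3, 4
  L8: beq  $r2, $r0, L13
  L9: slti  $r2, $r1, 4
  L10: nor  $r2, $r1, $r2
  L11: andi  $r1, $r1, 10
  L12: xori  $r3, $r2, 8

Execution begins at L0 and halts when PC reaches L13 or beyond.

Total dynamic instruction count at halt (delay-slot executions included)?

10

[0] and  $r3, $r1, $r0  →  {$r0:0, $r1:13, $r2:6, $r3:0}
[1] sub  $r3, $r2, $r0  →  {$r0:0, $r1:13, $r2:6, $r3:6}
[2] slt  $r3, $r3, $r3  →  {$r0:0, $r1:13, $r2:6, $r3:0}
[3] beq  $r2, $r3, L2  →  {$r0:0, $r1:13, $r2:6, $r3:0}  ⟨branch fallthrough⟩
[4] nor  $r3, $r1, $r1  →  {$r0:0, $r1:13, $r2:6, $r3:65522}
[5] and  $r3, $r0, $r3  →  {$r0:0, $r1:13, $r2:6, $r3:0}
[6] slti  $r2, $r1, 6  →  {$r0:0, $r1:13, $r2:0, $r3:0}
[7] slti  $r0, $r3, 4  →  {$r0:0, $r1:13, $r2:0, $r3:0}
[8] beq  $r2, $r0, L13  →  {$r0:0, $r1:13, $r2:0, $r3:0}  ⟨branch taken⟩
[9] slti  $r2, $r1, 4  →  {$r0:0, $r1:13, $r2:0, $r3:0}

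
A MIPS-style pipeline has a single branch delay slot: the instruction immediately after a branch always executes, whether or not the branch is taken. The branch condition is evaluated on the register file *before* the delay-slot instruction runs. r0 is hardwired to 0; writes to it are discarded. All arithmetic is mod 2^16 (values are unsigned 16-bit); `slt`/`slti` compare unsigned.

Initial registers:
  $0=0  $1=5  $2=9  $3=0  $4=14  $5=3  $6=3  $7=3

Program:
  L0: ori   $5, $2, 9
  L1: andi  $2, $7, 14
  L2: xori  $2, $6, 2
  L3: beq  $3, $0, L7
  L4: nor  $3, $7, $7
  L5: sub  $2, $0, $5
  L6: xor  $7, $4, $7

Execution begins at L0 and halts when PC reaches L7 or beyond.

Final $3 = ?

65532

#0 ori   $5, $2, 9 ; 0/5/9/0/14/9/3/3
#1 andi  $2, $7, 14 ; 0/5/2/0/14/9/3/3
#2 xori  $2, $6, 2 ; 0/5/1/0/14/9/3/3
#3 beq  $3, $0, L7 ; 0/5/1/0/14/9/3/3 ; →target
#4 nor  $3, $7, $7 ; 0/5/1/65532/14/9/3/3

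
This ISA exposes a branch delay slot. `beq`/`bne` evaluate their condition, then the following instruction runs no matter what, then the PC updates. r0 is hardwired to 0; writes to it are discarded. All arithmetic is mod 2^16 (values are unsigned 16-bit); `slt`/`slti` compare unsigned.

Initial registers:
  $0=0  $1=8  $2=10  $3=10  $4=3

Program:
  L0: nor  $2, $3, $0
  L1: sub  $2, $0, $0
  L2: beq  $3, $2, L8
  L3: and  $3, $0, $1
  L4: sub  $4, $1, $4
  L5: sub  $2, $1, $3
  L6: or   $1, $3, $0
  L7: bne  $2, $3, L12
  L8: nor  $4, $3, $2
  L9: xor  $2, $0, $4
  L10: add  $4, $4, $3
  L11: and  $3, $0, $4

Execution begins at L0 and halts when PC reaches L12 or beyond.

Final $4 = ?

#0 nor  $2, $3, $0 ; 0/8/65525/10/3
#1 sub  $2, $0, $0 ; 0/8/0/10/3
#2 beq  $3, $2, L8 ; 0/8/0/10/3 ; →fallthru
#3 and  $3, $0, $1 ; 0/8/0/0/3
#4 sub  $4, $1, $4 ; 0/8/0/0/5
#5 sub  $2, $1, $3 ; 0/8/8/0/5
#6 or   $1, $3, $0 ; 0/0/8/0/5
#7 bne  $2, $3, L12 ; 0/0/8/0/5 ; →target
#8 nor  $4, $3, $2 ; 0/0/8/0/65527

65527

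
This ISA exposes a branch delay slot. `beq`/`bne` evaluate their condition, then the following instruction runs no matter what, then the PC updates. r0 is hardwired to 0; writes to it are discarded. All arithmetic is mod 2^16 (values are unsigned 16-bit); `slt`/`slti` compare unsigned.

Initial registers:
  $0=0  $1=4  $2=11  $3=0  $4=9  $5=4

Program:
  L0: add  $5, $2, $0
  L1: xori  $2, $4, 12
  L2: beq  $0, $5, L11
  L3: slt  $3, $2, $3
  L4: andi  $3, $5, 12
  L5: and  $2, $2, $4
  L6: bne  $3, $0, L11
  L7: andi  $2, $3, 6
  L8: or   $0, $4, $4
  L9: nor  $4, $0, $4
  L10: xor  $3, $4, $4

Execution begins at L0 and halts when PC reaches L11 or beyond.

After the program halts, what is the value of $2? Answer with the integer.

PC=0  add  $5, $2, $0        | $0=0 $1=4 $2=11 $3=0 $4=9 $5=11
PC=1  xori  $2, $4, 12       | $0=0 $1=4 $2=5 $3=0 $4=9 $5=11
PC=2  beq  $0, $5, L11       | $0=0 $1=4 $2=5 $3=0 $4=9 $5=11  [not taken]
PC=3  slt  $3, $2, $3        | $0=0 $1=4 $2=5 $3=0 $4=9 $5=11
PC=4  andi  $3, $5, 12       | $0=0 $1=4 $2=5 $3=8 $4=9 $5=11
PC=5  and  $2, $2, $4        | $0=0 $1=4 $2=1 $3=8 $4=9 $5=11
PC=6  bne  $3, $0, L11       | $0=0 $1=4 $2=1 $3=8 $4=9 $5=11  [TAKEN]
PC=7  andi  $2, $3, 6        | $0=0 $1=4 $2=0 $3=8 $4=9 $5=11

0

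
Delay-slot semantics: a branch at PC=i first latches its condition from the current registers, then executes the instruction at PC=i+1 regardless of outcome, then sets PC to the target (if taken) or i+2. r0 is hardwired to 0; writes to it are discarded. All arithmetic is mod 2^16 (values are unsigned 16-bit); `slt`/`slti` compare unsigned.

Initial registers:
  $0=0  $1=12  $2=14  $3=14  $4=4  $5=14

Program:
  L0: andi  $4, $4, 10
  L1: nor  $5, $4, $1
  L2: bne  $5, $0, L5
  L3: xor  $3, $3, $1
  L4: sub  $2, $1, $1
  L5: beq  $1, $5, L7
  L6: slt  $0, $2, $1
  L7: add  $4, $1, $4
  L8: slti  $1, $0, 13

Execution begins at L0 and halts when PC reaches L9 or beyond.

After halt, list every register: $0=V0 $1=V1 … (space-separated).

$0=0 $1=1 $2=14 $3=2 $4=12 $5=65523

  step pc=0: andi  $4, $4, 10  regs=(0,12,14,14,0,14)
  step pc=1: nor  $5, $4, $1  regs=(0,12,14,14,0,65523)
  step pc=2: bne  $5, $0, L5  cond=T  regs=(0,12,14,14,0,65523)
  step pc=3: xor  $3, $3, $1  regs=(0,12,14,2,0,65523)
  step pc=5: beq  $1, $5, L7  cond=F  regs=(0,12,14,2,0,65523)
  step pc=6: slt  $0, $2, $1  regs=(0,12,14,2,0,65523)
  step pc=7: add  $4, $1, $4  regs=(0,12,14,2,12,65523)
  step pc=8: slti  $1, $0, 13  regs=(0,1,14,2,12,65523)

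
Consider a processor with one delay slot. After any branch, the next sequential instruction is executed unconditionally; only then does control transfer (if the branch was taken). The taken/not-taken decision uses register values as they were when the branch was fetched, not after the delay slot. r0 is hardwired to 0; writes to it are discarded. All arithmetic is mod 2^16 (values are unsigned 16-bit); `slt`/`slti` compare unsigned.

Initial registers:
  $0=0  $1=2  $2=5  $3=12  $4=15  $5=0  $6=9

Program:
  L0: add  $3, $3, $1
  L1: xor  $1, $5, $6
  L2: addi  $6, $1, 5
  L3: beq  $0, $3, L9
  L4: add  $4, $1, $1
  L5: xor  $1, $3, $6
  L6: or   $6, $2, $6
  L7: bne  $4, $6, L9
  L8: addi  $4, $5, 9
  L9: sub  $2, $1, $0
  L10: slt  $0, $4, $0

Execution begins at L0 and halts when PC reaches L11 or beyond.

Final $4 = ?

9

PC=0  add  $3, $3, $1        | $0=0 $1=2 $2=5 $3=14 $4=15 $5=0 $6=9
PC=1  xor  $1, $5, $6        | $0=0 $1=9 $2=5 $3=14 $4=15 $5=0 $6=9
PC=2  addi  $6, $1, 5        | $0=0 $1=9 $2=5 $3=14 $4=15 $5=0 $6=14
PC=3  beq  $0, $3, L9        | $0=0 $1=9 $2=5 $3=14 $4=15 $5=0 $6=14  [not taken]
PC=4  add  $4, $1, $1        | $0=0 $1=9 $2=5 $3=14 $4=18 $5=0 $6=14
PC=5  xor  $1, $3, $6        | $0=0 $1=0 $2=5 $3=14 $4=18 $5=0 $6=14
PC=6  or   $6, $2, $6        | $0=0 $1=0 $2=5 $3=14 $4=18 $5=0 $6=15
PC=7  bne  $4, $6, L9        | $0=0 $1=0 $2=5 $3=14 $4=18 $5=0 $6=15  [TAKEN]
PC=8  addi  $4, $5, 9        | $0=0 $1=0 $2=5 $3=14 $4=9 $5=0 $6=15
PC=9  sub  $2, $1, $0        | $0=0 $1=0 $2=0 $3=14 $4=9 $5=0 $6=15
PC=10 slt  $0, $4, $0        | $0=0 $1=0 $2=0 $3=14 $4=9 $5=0 $6=15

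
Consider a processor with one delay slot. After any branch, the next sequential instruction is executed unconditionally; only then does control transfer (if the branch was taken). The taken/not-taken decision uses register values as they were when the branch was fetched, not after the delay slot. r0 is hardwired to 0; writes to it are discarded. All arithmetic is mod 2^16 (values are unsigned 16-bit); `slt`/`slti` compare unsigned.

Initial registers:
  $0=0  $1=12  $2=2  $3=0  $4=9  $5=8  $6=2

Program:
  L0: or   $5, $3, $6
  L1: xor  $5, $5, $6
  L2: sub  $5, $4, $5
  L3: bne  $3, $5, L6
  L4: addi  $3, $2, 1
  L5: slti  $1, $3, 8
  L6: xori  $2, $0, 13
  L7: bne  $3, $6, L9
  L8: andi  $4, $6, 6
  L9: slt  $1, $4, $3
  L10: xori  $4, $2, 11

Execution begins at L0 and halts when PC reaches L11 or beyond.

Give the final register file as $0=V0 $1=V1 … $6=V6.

  step pc=0: or   $5, $3, $6  regs=(0,12,2,0,9,2,2)
  step pc=1: xor  $5, $5, $6  regs=(0,12,2,0,9,0,2)
  step pc=2: sub  $5, $4, $5  regs=(0,12,2,0,9,9,2)
  step pc=3: bne  $3, $5, L6  cond=T  regs=(0,12,2,0,9,9,2)
  step pc=4: addi  $3, $2, 1  regs=(0,12,2,3,9,9,2)
  step pc=6: xori  $2, $0, 13  regs=(0,12,13,3,9,9,2)
  step pc=7: bne  $3, $6, L9  cond=T  regs=(0,12,13,3,9,9,2)
  step pc=8: andi  $4, $6, 6  regs=(0,12,13,3,2,9,2)
  step pc=9: slt  $1, $4, $3  regs=(0,1,13,3,2,9,2)
  step pc=10: xori  $4, $2, 11  regs=(0,1,13,3,6,9,2)

$0=0 $1=1 $2=13 $3=3 $4=6 $5=9 $6=2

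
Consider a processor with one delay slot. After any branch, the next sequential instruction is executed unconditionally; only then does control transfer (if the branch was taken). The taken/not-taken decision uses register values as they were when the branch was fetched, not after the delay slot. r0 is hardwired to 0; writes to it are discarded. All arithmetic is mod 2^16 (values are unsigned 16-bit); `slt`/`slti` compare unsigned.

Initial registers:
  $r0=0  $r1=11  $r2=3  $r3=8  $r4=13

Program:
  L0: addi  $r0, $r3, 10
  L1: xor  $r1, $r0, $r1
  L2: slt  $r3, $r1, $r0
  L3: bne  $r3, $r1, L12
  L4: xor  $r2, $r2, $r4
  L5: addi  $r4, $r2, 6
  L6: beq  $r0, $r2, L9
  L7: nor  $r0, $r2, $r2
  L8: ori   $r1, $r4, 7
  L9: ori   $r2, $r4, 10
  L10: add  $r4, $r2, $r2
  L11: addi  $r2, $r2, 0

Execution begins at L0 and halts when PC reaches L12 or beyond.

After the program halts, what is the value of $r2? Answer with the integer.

PC=0  addi  $r0, $r3, 10     | $r0=0 $r1=11 $r2=3 $r3=8 $r4=13
PC=1  xor  $r1, $r0, $r1     | $r0=0 $r1=11 $r2=3 $r3=8 $r4=13
PC=2  slt  $r3, $r1, $r0     | $r0=0 $r1=11 $r2=3 $r3=0 $r4=13
PC=3  bne  $r3, $r1, L12     | $r0=0 $r1=11 $r2=3 $r3=0 $r4=13  [TAKEN]
PC=4  xor  $r2, $r2, $r4     | $r0=0 $r1=11 $r2=14 $r3=0 $r4=13

14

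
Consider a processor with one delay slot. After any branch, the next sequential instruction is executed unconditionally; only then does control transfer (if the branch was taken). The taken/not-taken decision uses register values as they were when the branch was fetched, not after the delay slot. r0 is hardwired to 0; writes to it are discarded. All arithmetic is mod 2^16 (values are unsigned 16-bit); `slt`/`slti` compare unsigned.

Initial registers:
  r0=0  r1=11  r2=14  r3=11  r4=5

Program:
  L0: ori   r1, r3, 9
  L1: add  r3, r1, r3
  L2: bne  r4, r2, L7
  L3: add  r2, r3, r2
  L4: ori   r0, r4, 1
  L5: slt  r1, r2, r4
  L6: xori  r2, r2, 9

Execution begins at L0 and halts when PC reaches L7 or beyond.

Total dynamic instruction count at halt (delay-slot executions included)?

#0 ori   r1, r3, 9 ; 0/11/14/11/5
#1 add  r3, r1, r3 ; 0/11/14/22/5
#2 bne  r4, r2, L7 ; 0/11/14/22/5 ; →target
#3 add  r2, r3, r2 ; 0/11/36/22/5

4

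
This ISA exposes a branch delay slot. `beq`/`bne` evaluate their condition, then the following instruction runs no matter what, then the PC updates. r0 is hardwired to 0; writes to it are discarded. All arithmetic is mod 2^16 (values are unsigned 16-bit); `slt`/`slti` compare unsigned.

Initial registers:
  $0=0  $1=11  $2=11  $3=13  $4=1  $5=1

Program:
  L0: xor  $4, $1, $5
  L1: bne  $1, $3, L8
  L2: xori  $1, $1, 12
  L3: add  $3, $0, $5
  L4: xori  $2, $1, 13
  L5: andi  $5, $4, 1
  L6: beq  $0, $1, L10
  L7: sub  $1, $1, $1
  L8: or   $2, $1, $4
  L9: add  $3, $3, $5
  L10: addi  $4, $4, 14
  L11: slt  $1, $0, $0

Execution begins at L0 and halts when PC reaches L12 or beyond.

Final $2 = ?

#0 xor  $4, $1, $5 ; 0/11/11/13/10/1
#1 bne  $1, $3, L8 ; 0/11/11/13/10/1 ; →target
#2 xori  $1, $1, 12 ; 0/7/11/13/10/1
#8 or   $2, $1, $4 ; 0/7/15/13/10/1
#9 add  $3, $3, $5 ; 0/7/15/14/10/1
#10 addi  $4, $4, 14 ; 0/7/15/14/24/1
#11 slt  $1, $0, $0 ; 0/0/15/14/24/1

15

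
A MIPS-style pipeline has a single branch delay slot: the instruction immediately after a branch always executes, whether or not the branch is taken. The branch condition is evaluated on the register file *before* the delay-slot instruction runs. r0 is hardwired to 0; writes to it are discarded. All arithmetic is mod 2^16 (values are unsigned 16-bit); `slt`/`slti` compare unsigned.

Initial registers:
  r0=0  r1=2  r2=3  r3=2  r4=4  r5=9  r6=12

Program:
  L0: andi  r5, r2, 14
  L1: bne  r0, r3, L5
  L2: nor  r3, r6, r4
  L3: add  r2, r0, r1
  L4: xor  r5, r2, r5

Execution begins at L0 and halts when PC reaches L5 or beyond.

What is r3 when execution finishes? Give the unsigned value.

65523

PC=0  andi  r5, r2, 14       | r0=0 r1=2 r2=3 r3=2 r4=4 r5=2 r6=12
PC=1  bne  r0, r3, L5        | r0=0 r1=2 r2=3 r3=2 r4=4 r5=2 r6=12  [TAKEN]
PC=2  nor  r3, r6, r4        | r0=0 r1=2 r2=3 r3=65523 r4=4 r5=2 r6=12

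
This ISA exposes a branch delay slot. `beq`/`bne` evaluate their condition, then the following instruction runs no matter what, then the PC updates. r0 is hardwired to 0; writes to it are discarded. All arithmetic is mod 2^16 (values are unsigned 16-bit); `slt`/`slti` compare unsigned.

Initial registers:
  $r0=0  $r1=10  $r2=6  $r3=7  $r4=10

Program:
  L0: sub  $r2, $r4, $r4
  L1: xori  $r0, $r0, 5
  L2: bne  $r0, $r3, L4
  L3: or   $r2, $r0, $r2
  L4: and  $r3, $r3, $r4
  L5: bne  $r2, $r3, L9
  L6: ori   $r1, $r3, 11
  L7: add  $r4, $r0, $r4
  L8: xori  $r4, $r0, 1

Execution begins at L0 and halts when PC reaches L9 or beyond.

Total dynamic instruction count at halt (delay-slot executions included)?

[0] sub  $r2, $r4, $r4  →  {$r0:0, $r1:10, $r2:0, $r3:7, $r4:10}
[1] xori  $r0, $r0, 5  →  {$r0:0, $r1:10, $r2:0, $r3:7, $r4:10}
[2] bne  $r0, $r3, L4  →  {$r0:0, $r1:10, $r2:0, $r3:7, $r4:10}  ⟨branch taken⟩
[3] or   $r2, $r0, $r2  →  {$r0:0, $r1:10, $r2:0, $r3:7, $r4:10}
[4] and  $r3, $r3, $r4  →  {$r0:0, $r1:10, $r2:0, $r3:2, $r4:10}
[5] bne  $r2, $r3, L9  →  {$r0:0, $r1:10, $r2:0, $r3:2, $r4:10}  ⟨branch taken⟩
[6] ori   $r1, $r3, 11  →  {$r0:0, $r1:11, $r2:0, $r3:2, $r4:10}

7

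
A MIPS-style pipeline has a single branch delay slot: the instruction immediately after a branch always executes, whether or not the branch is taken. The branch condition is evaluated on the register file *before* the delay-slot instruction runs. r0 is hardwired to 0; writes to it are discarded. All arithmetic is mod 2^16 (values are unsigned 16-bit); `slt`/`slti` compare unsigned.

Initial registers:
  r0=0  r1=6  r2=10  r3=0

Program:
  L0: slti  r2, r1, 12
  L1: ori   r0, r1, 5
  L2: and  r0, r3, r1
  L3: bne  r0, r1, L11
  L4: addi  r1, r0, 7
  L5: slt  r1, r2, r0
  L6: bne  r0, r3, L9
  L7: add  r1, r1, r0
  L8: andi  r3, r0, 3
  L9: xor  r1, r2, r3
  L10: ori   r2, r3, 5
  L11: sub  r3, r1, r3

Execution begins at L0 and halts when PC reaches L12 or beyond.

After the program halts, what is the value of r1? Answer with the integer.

7

#0 slti  r2, r1, 12 ; 0/6/1/0
#1 ori   r0, r1, 5 ; 0/6/1/0
#2 and  r0, r3, r1 ; 0/6/1/0
#3 bne  r0, r1, L11 ; 0/6/1/0 ; →target
#4 addi  r1, r0, 7 ; 0/7/1/0
#11 sub  r3, r1, r3 ; 0/7/1/7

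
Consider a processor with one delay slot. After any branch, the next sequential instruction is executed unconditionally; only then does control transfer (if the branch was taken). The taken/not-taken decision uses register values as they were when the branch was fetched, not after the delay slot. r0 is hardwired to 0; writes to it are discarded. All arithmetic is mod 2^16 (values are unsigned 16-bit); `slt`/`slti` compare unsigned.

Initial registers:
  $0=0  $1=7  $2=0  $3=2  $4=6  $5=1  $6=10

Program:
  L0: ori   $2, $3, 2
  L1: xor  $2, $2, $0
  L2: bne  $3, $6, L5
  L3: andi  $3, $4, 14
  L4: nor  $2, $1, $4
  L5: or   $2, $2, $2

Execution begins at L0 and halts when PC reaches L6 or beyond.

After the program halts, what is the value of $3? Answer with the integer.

PC=0  ori   $2, $3, 2        | $0=0 $1=7 $2=2 $3=2 $4=6 $5=1 $6=10
PC=1  xor  $2, $2, $0        | $0=0 $1=7 $2=2 $3=2 $4=6 $5=1 $6=10
PC=2  bne  $3, $6, L5        | $0=0 $1=7 $2=2 $3=2 $4=6 $5=1 $6=10  [TAKEN]
PC=3  andi  $3, $4, 14       | $0=0 $1=7 $2=2 $3=6 $4=6 $5=1 $6=10
PC=5  or   $2, $2, $2        | $0=0 $1=7 $2=2 $3=6 $4=6 $5=1 $6=10

6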